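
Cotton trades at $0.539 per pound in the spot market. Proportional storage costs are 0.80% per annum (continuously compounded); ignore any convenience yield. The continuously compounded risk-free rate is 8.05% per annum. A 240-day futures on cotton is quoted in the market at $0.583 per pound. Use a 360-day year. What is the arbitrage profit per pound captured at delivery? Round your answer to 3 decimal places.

$0.011 per pound

Fair futures: F* = S·e^(carry·T), with carry = (r + u) = 0.0805 + 0.0080 = 0.0885
F* = 0.539 · e^(0.0885 × 240/360) = 0.539 · e^0.059000 = 0.539 × 1.060775 = $0.5718
Market $0.583 > fair $0.5718: forward overpriced → cash-and-carry (buy spot, short the forward).
At maturity, profit = |F_mkt − F*| = |0.583 − 0.5718| = $0.011 per pound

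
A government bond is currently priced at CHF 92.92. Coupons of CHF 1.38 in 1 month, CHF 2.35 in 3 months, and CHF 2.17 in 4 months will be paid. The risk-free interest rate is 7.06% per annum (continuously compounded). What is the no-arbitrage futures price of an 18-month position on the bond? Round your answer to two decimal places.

PV(coupons) I = 1.38·e^(−0.0706·1/12) + 2.35·e^(−0.0706·3/12) + 2.17·e^(−0.0706·4/12)
I = 1.3719 + 2.3089 + 2.1195 = 5.8003
F = (S − I)·e^(rT) = (92.92 − 5.8003) · e^(0.0706·18/12)
= 87.1197 · e^0.105900 = 87.1197 × 1.111711 = CHF 96.85

CHF 96.85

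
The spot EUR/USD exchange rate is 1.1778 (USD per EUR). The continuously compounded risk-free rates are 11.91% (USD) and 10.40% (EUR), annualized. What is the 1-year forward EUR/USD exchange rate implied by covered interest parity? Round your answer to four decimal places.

F = S·e^((r_USD − r_EUR)T) = 1.1778 · e^((0.1191 − 0.1040) × 1)
= 1.1778 · e^0.015100 = 1.1778 × 1.015215
F = 1.1957 USD per EUR

1.1957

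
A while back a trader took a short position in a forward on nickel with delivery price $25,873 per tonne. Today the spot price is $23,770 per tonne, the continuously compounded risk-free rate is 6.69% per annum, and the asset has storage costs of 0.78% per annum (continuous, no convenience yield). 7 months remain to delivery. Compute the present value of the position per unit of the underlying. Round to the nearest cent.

Current fair forward for the remaining 7 months: F = S·e^((r + u)·T), (r + u) = 0.0669 + 0.0078 = 0.0747
F = 23770 · e^(0.0747 × 7/12) = 23770 × 1.04453833 = 24828.6761
Value of long forward = (F − K)·e^(−rT) = (24828.6761 − 25873) · e^(−0.0669·7/12)
= -1044.3239 × 0.96172667 = -1004.35
Short position value = −(long value) = $1004.35

$1004.35 per tonne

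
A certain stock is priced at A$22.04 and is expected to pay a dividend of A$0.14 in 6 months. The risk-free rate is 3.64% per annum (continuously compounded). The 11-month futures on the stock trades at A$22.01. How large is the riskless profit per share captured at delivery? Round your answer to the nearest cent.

PV(dividends) I = 0.14·e^(−0.0364·6/12) = 0.1375
Fair futures F* = (S − I)·e^(rT) = (22.04 − 0.1375)·e^0.033367 = 21.9025 × 1.033930 = 22.6457
Market A$22.01 < fair 22.6457: forward underpriced → reverse cash-and-carry (short the stock, invest proceeds at r, pay the dividends, go long the forward).
Profit at T = |F_mkt − F*| = |22.01 − 22.6457| = A$0.64 per share

A$0.64 per share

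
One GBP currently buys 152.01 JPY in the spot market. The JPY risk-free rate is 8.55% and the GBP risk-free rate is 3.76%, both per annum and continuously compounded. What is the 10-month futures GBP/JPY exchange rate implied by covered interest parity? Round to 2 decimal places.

158.20

F = S·e^((r_JPY − r_GBP)T) = 152.01 · e^((0.0855 − 0.0376) × 10/12)
= 152.01 · e^0.039917 = 152.01 × 1.040724
F = 158.20 JPY per GBP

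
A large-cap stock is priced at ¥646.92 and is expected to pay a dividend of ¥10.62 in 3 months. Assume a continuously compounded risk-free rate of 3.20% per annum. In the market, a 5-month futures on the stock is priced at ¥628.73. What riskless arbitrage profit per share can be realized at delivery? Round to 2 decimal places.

PV(dividends) I = 10.62·e^(−0.0320·3/12) = 10.5354
Fair futures F* = (S − I)·e^(rT) = (646.92 − 10.5354)·e^0.013333 = 636.3846 × 1.013422 = 644.9262
Market ¥628.73 < fair 644.9262: forward underpriced → reverse cash-and-carry (short the stock, invest proceeds at r, pay the dividends, go long the forward).
Profit at T = |F_mkt − F*| = |628.73 − 644.9262| = ¥16.20 per share

¥16.20 per share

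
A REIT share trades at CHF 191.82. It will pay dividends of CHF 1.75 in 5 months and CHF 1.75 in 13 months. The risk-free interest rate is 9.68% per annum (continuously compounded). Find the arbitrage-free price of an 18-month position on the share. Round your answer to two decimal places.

CHF 218.03

PV(dividends) I = 1.75·e^(−0.0968·5/12) + 1.75·e^(−0.0968·13/12)
I = 1.6808 + 1.5758 = 3.2566
F = (S − I)·e^(rT) = (191.82 − 3.2566) · e^(0.0968·18/12)
= 188.5634 · e^0.145200 = 188.5634 × 1.156271 = CHF 218.03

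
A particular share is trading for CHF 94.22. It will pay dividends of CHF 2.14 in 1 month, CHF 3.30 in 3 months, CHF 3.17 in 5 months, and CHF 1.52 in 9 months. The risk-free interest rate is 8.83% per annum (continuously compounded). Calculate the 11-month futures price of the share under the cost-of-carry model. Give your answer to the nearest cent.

PV(dividends) I = 2.14·e^(−0.0883·1/12) + 3.30·e^(−0.0883·3/12) + 3.17·e^(−0.0883·5/12) + 1.52·e^(−0.0883·9/12)
I = 2.1243 + 3.2280 + 3.0555 + 1.4226 = 9.8304
F = (S − I)·e^(rT) = (94.22 − 9.8304) · e^(0.0883·11/12)
= 84.3896 · e^0.080942 = 84.3896 × 1.084308 = CHF 91.50

CHF 91.50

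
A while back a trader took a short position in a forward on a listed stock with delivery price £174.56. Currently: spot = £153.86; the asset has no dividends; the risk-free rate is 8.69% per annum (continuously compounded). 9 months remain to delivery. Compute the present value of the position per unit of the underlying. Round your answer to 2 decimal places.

Current fair forward for the remaining 9 months: F = S·e^(r·T), r = 0.0869
F = 153.86 · e^(0.0869 × 9/12) = 153.86 × 1.067346 = 164.2219
Value of long forward = (F − K)·e^(−rT) = (164.2219 − 174.56) · e^(−0.0869·9/12)
= -10.3381 × 0.936903 = -9.69
Short position value = −(long value) = £9.69

£9.69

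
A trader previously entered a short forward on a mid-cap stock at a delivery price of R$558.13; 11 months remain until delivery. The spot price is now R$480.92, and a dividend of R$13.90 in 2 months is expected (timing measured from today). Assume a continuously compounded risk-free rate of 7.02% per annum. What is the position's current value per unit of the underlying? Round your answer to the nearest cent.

R$56.16

PV(remaining dividends) I = 13.90·e^(−0.0702·2/12) = 13.7383
Current forward F = (S − I)·e^(rT) = (480.92 − 13.7383)·e^(0.0702·11/12) = 467.1817 × 1.066466 = 498.2334
Value (long) = (F − K)·e^(−rT) = (498.2334 − 558.13) × 0.937677 = -56.1637
Short position value = −(long value) = R$56.16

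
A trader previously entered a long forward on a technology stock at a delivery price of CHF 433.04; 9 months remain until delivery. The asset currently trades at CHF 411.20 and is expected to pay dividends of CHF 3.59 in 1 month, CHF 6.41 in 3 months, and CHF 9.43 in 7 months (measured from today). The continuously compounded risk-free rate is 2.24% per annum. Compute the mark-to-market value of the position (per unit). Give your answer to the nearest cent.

-CHF 33.89

PV(remaining dividends) I = 3.59·e^(−0.0224·1/12) + 6.41·e^(−0.0224·3/12) + 9.43·e^(−0.0224·7/12) = 19.2651
Current forward F = (S − I)·e^(rT) = (411.20 − 19.2651)·e^(0.0224·9/12) = 391.9349 × 1.016942 = 398.5751
Value (long) = (F − K)·e^(−rT) = (398.5751 − 433.04) × 0.983340 = -33.8907
Value = -CHF 33.89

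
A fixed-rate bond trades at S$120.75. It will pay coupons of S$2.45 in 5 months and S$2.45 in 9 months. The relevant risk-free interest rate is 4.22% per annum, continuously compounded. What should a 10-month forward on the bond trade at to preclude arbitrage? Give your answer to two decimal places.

S$120.12

PV(coupons) I = 2.45·e^(−0.0422·5/12) + 2.45·e^(−0.0422·9/12)
I = 2.4073 + 2.3737 = 4.7810
F = (S − I)·e^(rT) = (120.75 − 4.7810) · e^(0.0422·10/12)
= 115.9690 · e^0.035167 = 115.9690 × 1.035793 = S$120.12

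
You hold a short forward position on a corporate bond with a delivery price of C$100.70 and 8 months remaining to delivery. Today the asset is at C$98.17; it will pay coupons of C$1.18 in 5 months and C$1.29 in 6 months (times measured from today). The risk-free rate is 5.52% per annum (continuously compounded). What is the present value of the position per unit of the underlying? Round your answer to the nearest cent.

PV(remaining coupons) I = 1.18·e^(−0.0552·5/12) + 1.29·e^(−0.0552·6/12) = 2.4081
Current forward F = (S − I)·e^(rT) = (98.17 − 2.4081)·e^(0.0552·8/12) = 95.7619 × 1.037486 = 99.3516
Value (long) = (F − K)·e^(−rT) = (99.3516 − 100.70) × 0.963869 = -1.2997
Short position value = −(long value) = C$1.30

C$1.30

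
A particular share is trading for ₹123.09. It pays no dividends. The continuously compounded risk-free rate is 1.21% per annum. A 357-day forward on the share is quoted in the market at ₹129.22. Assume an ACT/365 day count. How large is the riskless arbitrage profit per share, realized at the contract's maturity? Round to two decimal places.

₹4.66 per share

Fair forward: F* = S·e^(carry·T), with carry = r = 0.0121
F* = 123.09 · e^(0.0121 × 357/365) = 123.09 · e^0.011835 = 123.09 × 1.011905 = ₹124.5554
Market ₹129.22 > fair ₹124.5554: forward overpriced → cash-and-carry (buy spot, short the forward).
At maturity, profit = |F_mkt − F*| = |129.22 − 124.5554| = ₹4.66 per share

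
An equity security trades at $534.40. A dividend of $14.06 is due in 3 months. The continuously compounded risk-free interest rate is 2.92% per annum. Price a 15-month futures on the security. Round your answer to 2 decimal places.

PV(dividends) I = 14.06·e^(−0.0292·3/12)
I = 13.9577
F = (S − I)·e^(rT) = (534.40 − 13.9577) · e^(0.0292·15/12)
= 520.4423 · e^0.036500 = 520.4423 × 1.037174 = $539.79

$539.79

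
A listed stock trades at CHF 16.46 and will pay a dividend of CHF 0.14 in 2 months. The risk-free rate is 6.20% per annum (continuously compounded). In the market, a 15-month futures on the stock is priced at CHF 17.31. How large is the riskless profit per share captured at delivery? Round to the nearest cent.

CHF 0.33 per share

PV(dividends) I = 0.14·e^(−0.0620·2/12) = 0.1386
Fair futures F* = (S − I)·e^(rT) = (16.46 − 0.1386)·e^0.077500 = 16.3214 × 1.080582 = 17.6366
Market CHF 17.31 < fair 17.6366: forward underpriced → reverse cash-and-carry (short the stock, invest proceeds at r, pay the dividends, go long the forward).
Profit at T = |F_mkt − F*| = |17.31 − 17.6366| = CHF 0.33 per share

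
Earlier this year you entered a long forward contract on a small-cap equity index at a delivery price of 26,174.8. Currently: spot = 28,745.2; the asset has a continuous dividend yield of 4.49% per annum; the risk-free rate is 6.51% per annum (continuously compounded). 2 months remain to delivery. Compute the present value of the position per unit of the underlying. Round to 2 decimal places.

2638.55

Current fair forward for the remaining 2 months: F = S·e^((r − q)·T), (r − q) = 0.0651 − 0.0449 = 0.0202
F = 28745.2 · e^(0.0202 × 2/12) = 28745.2 × 1.00337234 = 28842.1386
Value of long forward = (F − K)·e^(−rT) = (28842.1386 − 26174.8) · e^(−0.0651·2/12)
= 2667.3386 × 0.98920865 = 2638.55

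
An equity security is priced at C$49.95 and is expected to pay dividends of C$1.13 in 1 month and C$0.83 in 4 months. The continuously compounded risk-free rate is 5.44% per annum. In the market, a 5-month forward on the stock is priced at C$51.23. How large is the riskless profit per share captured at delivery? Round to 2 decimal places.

C$2.12 per share

PV(dividends) I = 1.13·e^(−0.0544·1/12) + 0.83·e^(−0.0544·4/12) = 1.9400
Fair forward F* = (S − I)·e^(rT) = (49.95 − 1.9400)·e^0.022667 = 48.0100 × 1.022926 = 49.1107
Market C$51.23 > fair 49.1107: forward overpriced → cash-and-carry (borrow at r, buy the stock and collect the dividends, short the forward).
Profit at T = |F_mkt − F*| = |51.23 − 49.1107| = C$2.12 per share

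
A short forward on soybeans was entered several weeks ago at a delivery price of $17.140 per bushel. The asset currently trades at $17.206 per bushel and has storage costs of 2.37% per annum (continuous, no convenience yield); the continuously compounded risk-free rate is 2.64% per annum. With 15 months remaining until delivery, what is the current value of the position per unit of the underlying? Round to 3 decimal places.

Current fair forward for the remaining 15 months: F = S·e^((r + u)·T), (r + u) = 0.0264 + 0.0237 = 0.0501
F = 17.206 · e^(0.0501 × 15/12) = 17.206 × 1.064628 = 18.3180
Value of long forward = (F − K)·e^(−rT) = (18.3180 − 17.140) · e^(−0.0264·15/12)
= 1.1780 × 0.967539 = 1.140
Short position value = −(long value) = -$1.140

-$1.140 per bushel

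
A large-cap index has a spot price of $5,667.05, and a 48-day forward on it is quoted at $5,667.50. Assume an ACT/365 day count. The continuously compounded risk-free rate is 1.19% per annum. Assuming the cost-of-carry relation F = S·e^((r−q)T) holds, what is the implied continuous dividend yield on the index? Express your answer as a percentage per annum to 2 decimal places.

From F = S·e^((r−q)T): (r − q) = ln(F/S)/T
ln(5667.50/5667.05) = ln(1.000079) = 0.000079
(r − q) = 0.000079 / (48/365) = 0.000601
q = r − ln(F/S)/T = 0.0119 − 0.000601 = 0.011299
q = 1.13%

1.13%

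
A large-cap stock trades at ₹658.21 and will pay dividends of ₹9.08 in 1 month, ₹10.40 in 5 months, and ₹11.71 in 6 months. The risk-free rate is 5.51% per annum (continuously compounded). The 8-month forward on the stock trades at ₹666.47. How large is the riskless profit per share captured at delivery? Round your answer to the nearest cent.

₹15.37 per share

PV(dividends) I = 9.08·e^(−0.0551·1/12) + 10.40·e^(−0.0551·5/12) + 11.71·e^(−0.0551·6/12) = 30.5941
Fair forward F* = (S − I)·e^(rT) = (658.21 − 30.5941)·e^0.036733 = 627.6159 × 1.037416 = 651.0988
Market ₹666.47 > fair 651.0988: forward overpriced → cash-and-carry (borrow at r, buy the stock and collect the dividends, short the forward).
Profit at T = |F_mkt − F*| = |666.47 − 651.0988| = ₹15.37 per share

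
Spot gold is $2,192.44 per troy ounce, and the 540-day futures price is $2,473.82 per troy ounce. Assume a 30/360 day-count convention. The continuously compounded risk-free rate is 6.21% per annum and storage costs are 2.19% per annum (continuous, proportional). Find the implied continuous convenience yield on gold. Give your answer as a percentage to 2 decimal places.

F = S·e^((r+u−y)T) ⇒ (r+u−y) = ln(F/S)/T
ln(2473.82/2192.44) = 0.120748; /T ⇒ 0.080499
y = r + u − ln(F/S)/T = 0.0621 + 0.0219 − 0.080499 = 0.003501
y = 0.35%

0.35%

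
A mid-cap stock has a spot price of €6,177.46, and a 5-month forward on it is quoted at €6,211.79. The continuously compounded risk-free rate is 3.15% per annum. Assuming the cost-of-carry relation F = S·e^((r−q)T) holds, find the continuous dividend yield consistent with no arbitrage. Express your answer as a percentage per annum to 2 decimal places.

1.82%

From F = S·e^((r−q)T): (r − q) = ln(F/S)/T
ln(6211.79/6177.46) = ln(1.005557) = 0.005542
(r − q) = 0.005542 / (5/12) = 0.013301
q = r − ln(F/S)/T = 0.0315 − 0.013301 = 0.018199
q = 1.82%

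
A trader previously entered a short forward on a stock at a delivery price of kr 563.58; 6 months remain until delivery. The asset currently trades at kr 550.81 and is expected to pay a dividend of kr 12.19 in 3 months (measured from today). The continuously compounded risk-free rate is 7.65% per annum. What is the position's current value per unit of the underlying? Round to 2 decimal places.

kr 3.58

PV(remaining dividends) I = 12.19·e^(−0.0765·3/12) = 11.9591
Current forward F = (S − I)·e^(rT) = (550.81 − 11.9591)·e^(0.0765·6/12) = 538.8509 × 1.038991 = 559.8612
Value (long) = (F − K)·e^(−rT) = (559.8612 − 563.58) × 0.962472 = -3.5792
Short position value = −(long value) = kr 3.58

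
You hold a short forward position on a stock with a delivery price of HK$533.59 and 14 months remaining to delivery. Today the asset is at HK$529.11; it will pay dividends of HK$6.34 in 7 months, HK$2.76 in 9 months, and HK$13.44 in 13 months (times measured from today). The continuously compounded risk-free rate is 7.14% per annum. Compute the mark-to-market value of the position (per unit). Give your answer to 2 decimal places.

PV(remaining dividends) I = 6.34·e^(−0.0714·7/12) + 2.76·e^(−0.0714·9/12) + 13.44·e^(−0.0714·13/12) = 21.1371
Current forward F = (S − I)·e^(rT) = (529.11 − 21.1371)·e^(0.0714·14/12) = 507.9729 × 1.086868 = 552.0995
Value (long) = (F − K)·e^(−rT) = (552.0995 − 533.59) × 0.920075 = 17.0301
Short position value = −(long value) = -HK$17.03

-HK$17.03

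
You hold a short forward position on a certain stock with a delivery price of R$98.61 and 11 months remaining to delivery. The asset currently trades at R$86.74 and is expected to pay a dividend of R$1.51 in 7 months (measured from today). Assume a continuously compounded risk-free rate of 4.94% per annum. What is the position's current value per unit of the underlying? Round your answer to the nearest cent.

PV(remaining dividends) I = 1.51·e^(−0.0494·7/12) = 1.4671
Current forward F = (S − I)·e^(rT) = (86.74 − 1.4671)·e^(0.0494·11/12) = 85.2729 × 1.046324 = 89.2231
Value (long) = (F − K)·e^(−rT) = (89.2231 − 98.61) × 0.955727 = -8.9713
Short position value = −(long value) = R$8.97

R$8.97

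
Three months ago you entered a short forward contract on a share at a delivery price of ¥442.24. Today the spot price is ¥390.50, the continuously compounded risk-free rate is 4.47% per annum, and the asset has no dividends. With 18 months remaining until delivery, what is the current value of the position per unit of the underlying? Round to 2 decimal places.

Current fair forward for the remaining 18 months: F = S·e^(r·T), r = 0.0447
F = 390.50 · e^(0.0447 × 18/12) = 390.50 × 1.069349 = 417.5808
Value of long forward = (F − K)·e^(−rT) = (417.5808 − 442.24) · e^(−0.0447·18/12)
= -24.6592 × 0.935148 = -23.06
Short position value = −(long value) = ¥23.06

¥23.06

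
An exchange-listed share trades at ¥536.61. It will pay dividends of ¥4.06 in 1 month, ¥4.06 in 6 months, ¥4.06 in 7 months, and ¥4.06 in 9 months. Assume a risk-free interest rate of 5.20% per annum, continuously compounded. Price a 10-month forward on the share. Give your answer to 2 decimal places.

¥543.83

PV(dividends) I = 4.06·e^(−0.0520·1/12) + 4.06·e^(−0.0520·6/12) + 4.06·e^(−0.0520·7/12) + 4.06·e^(−0.0520·9/12)
I = 4.0424 + 3.9558 + 3.9387 + 3.9047 = 15.8416
F = (S − I)·e^(rT) = (536.61 − 15.8416) · e^(0.0520·10/12)
= 520.7684 · e^0.043333 = 520.7684 × 1.044286 = ¥543.83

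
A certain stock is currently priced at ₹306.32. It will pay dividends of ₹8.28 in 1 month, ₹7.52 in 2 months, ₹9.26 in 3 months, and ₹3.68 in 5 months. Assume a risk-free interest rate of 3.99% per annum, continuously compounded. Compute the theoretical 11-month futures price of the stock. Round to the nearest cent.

PV(dividends) I = 8.28·e^(−0.0399·1/12) + 7.52·e^(−0.0399·2/12) + 9.26·e^(−0.0399·3/12) + 3.68·e^(−0.0399·5/12)
I = 8.2525 + 7.4702 + 9.1681 + 3.6193 = 28.5101
F = (S − I)·e^(rT) = (306.32 − 28.5101) · e^(0.0399·11/12)
= 277.8099 · e^0.036575 = 277.8099 × 1.037252 = ₹288.16

₹288.16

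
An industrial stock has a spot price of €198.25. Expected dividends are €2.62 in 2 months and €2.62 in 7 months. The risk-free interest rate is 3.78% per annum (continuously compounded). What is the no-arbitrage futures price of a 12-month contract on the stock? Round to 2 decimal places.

PV(dividends) I = 2.62·e^(−0.0378·2/12) + 2.62·e^(−0.0378·7/12)
I = 2.6035 + 2.5629 = 5.1664
F = (S − I)·e^(rT) = (198.25 − 5.1664) · e^(0.0378·12/12)
= 193.0836 · e^0.037800 = 193.0836 × 1.038524 = €200.52

€200.52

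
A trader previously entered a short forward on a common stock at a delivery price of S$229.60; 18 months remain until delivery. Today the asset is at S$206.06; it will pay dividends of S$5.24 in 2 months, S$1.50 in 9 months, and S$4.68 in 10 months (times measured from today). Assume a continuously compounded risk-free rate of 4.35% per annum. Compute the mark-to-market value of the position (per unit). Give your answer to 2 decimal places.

S$20.20

PV(remaining dividends) I = 5.24·e^(−0.0435·2/12) + 1.50·e^(−0.0435·9/12) + 4.68·e^(−0.0435·10/12) = 11.1674
Current forward F = (S − I)·e^(rT) = (206.06 − 11.1674)·e^(0.0435·18/12) = 194.8926 × 1.067426 = 208.0334
Value (long) = (F − K)·e^(−rT) = (208.0334 − 229.60) × 0.936833 = -20.2043
Short position value = −(long value) = S$20.20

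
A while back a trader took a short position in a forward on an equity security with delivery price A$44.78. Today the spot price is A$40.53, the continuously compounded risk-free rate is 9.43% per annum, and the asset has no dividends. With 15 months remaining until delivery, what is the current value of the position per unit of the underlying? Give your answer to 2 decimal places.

-A$0.73

Current fair forward for the remaining 15 months: F = S·e^(r·T), r = 0.0943
F = 40.53 · e^(0.0943 × 15/12) = 40.53 × 1.125103 = 45.6004
Value of long forward = (F − K)·e^(−rT) = (45.6004 − 44.78) · e^(−0.0943·15/12)
= 0.8204 × 0.888807 = 0.73
Short position value = −(long value) = -A$0.73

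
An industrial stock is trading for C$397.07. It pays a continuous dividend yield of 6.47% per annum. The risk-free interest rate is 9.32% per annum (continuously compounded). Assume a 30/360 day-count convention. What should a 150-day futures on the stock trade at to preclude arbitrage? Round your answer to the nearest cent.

F = S·e^((r − q)T) = 397.07 · e^((0.0932 − 0.0647) × 150/360)
= 397.07 · e^0.011875 = 397.07 × 1.011946
F = C$401.81

C$401.81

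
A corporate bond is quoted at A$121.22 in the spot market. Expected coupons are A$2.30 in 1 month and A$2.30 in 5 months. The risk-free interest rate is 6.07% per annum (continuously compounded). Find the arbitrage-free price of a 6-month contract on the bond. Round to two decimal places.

A$120.28

PV(coupons) I = 2.30·e^(−0.0607·1/12) + 2.30·e^(−0.0607·5/12)
I = 2.2884 + 2.2426 = 4.5310
F = (S − I)·e^(rT) = (121.22 − 4.5310) · e^(0.0607·6/12)
= 116.6890 · e^0.030350 = 116.6890 × 1.030815 = A$120.28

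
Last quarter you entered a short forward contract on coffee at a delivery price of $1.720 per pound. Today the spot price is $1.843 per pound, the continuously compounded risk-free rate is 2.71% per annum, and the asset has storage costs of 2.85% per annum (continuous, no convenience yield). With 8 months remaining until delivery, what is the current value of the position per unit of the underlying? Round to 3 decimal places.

-$0.189 per pound

Current fair forward for the remaining 8 months: F = S·e^((r + u)·T), (r + u) = 0.0271 + 0.0285 = 0.0556
F = 1.843 · e^(0.0556 × 8/12) = 1.843 × 1.037762 = 1.9126
Value of long forward = (F − K)·e^(−rT) = (1.9126 − 1.720) · e^(−0.0271·8/12)
= 0.1926 × 0.982096 = 0.189
Short position value = −(long value) = -$0.189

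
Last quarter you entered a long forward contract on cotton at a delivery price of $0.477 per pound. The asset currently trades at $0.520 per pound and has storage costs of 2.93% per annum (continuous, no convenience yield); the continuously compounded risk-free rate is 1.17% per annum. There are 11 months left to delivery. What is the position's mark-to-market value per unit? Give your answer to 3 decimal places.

$0.062 per pound

Current fair forward for the remaining 11 months: F = S·e^((r + u)·T), (r + u) = 0.0117 + 0.0293 = 0.0410
F = 0.520 · e^(0.0410 × 11/12) = 0.520 × 1.038299 = 0.5399
Value of long forward = (F − K)·e^(−rT) = (0.5399 − 0.477) · e^(−0.0117·11/12)
= 0.0629 × 0.989332 = 0.062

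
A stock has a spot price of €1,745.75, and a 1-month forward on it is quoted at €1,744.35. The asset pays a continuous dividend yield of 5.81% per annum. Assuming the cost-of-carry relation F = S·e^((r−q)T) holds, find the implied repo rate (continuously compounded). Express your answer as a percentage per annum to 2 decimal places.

4.85%

From F = S·e^((r−q)T): (r − q) = ln(F/S)/T
ln(1744.35/1745.75) = ln(0.999198) = -0.000802
(r − q) = -0.000802 / (1/12) = -0.009624
r = ln(F/S)/T + q = -0.009624 + 0.0581 = 0.048476
r = 4.85%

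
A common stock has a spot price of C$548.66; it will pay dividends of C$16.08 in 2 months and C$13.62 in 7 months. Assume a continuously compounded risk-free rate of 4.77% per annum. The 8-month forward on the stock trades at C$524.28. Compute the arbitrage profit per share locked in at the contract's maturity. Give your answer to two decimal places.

C$11.97 per share

PV(dividends) I = 16.08·e^(−0.0477·2/12) + 13.62·e^(−0.0477·7/12) = 29.1989
Fair forward F* = (S − I)·e^(rT) = (548.66 − 29.1989)·e^0.031800 = 519.4611 × 1.032311 = 536.2454
Market C$524.28 < fair 536.2454: forward underpriced → reverse cash-and-carry (short the stock, invest proceeds at r, pay the dividends, go long the forward).
Profit at T = |F_mkt − F*| = |524.28 − 536.2454| = C$11.97 per share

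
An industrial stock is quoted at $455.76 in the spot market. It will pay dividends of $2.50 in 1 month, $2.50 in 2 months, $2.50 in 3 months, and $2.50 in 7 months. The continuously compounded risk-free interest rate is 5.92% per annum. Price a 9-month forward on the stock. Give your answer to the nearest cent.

$466.16

PV(dividends) I = 2.50·e^(−0.0592·1/12) + 2.50·e^(−0.0592·2/12) + 2.50·e^(−0.0592·3/12) + 2.50·e^(−0.0592·7/12)
I = 2.4877 + 2.4755 + 2.4633 + 2.4151 = 9.8416
F = (S − I)·e^(rT) = (455.76 − 9.8416) · e^(0.0592·9/12)
= 445.9184 · e^0.044400 = 445.9184 × 1.045400 = $466.16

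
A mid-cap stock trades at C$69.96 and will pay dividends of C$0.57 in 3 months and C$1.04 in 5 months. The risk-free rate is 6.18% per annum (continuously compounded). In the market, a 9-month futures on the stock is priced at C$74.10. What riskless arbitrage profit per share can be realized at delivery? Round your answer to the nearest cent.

PV(dividends) I = 0.57·e^(−0.0618·3/12) + 1.04·e^(−0.0618·5/12) = 1.5748
Fair futures F* = (S − I)·e^(rT) = (69.96 − 1.5748)·e^0.046350 = 68.3852 × 1.047441 = 71.6295
Market C$74.10 > fair 71.6295: forward overpriced → cash-and-carry (borrow at r, buy the stock and collect the dividends, short the forward).
Profit at T = |F_mkt − F*| = |74.10 − 71.6295| = C$2.47 per share

C$2.47 per share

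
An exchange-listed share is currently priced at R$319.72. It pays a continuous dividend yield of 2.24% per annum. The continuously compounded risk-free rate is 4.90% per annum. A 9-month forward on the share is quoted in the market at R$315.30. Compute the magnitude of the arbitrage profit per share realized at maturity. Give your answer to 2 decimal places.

R$10.86 per share

Fair forward: F* = S·e^(carry·T), with carry = (r − q) = 0.0490 − 0.0224 = 0.0266
F* = 319.72 · e^(0.0266 × 9/12) = 319.72 · e^0.019950 = 319.72 × 1.020150 = R$326.1624
Market R$315.30 < fair R$326.1624: forward underpriced → reverse cash-and-carry (short spot, go long the forward).
At maturity, profit = |F_mkt − F*| = |315.30 − 326.1624| = R$10.86 per share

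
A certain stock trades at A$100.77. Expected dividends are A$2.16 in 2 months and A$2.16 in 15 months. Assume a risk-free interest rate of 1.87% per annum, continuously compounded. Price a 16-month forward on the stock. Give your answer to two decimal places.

A$98.94

PV(dividends) I = 2.16·e^(−0.0187·2/12) + 2.16·e^(−0.0187·15/12)
I = 2.1533 + 2.1101 = 4.2634
F = (S − I)·e^(rT) = (100.77 − 4.2634) · e^(0.0187·16/12)
= 96.5066 · e^0.024933 = 96.5066 × 1.025246 = A$98.94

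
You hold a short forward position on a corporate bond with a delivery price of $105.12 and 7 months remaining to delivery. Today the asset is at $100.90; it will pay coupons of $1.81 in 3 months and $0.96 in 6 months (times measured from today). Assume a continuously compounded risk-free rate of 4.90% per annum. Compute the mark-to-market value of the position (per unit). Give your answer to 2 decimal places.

$3.98

PV(remaining coupons) I = 1.81·e^(−0.0490·3/12) + 0.96·e^(−0.0490·6/12) = 2.7247
Current forward F = (S − I)·e^(rT) = (100.90 − 2.7247)·e^(0.0490·7/12) = 98.1753 × 1.028996 = 101.0220
Value (long) = (F − K)·e^(−rT) = (101.0220 − 105.12) × 0.971821 = -3.9825
Short position value = −(long value) = $3.98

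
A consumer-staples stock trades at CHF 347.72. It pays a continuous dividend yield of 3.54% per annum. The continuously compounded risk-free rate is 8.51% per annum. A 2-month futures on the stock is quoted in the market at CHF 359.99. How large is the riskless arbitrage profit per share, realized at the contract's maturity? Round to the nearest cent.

Fair futures: F* = S·e^(carry·T), with carry = (r − q) = 0.0851 − 0.0354 = 0.0497
F* = 347.72 · e^(0.0497 × 2/12) = 347.72 · e^0.008283 = 347.72 × 1.008317 = CHF 350.6120
Market CHF 359.99 > fair CHF 350.6120: forward overpriced → cash-and-carry (buy spot, short the forward).
At maturity, profit = |F_mkt − F*| = |359.99 − 350.6120| = CHF 9.38 per share

CHF 9.38 per share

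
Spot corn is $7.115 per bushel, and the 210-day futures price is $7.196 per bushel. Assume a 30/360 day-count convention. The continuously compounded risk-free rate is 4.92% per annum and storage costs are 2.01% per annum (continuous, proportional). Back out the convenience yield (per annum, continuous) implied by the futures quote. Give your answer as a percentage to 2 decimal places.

F = S·e^((r+u−y)T) ⇒ (r+u−y) = ln(F/S)/T
ln(7.196/7.115) = 0.011320; /T ⇒ 0.019406
y = r + u − ln(F/S)/T = 0.0492 + 0.0201 − 0.019406 = 0.049894
y = 4.99%

4.99%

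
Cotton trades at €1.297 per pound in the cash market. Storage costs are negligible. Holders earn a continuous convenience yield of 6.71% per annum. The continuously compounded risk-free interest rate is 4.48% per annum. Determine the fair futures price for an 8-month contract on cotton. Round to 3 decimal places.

€1.278 per pound

Net carry = r + u − y = 0.0448 + 0.0000 − 0.0671 = -0.0223
F = S·e^((r+u−y)T) = 1.297 · e^(-0.0223 × 8/12) = 1.297 · e^-0.014867
= 1.297 × 0.985243 = €1.278 per pound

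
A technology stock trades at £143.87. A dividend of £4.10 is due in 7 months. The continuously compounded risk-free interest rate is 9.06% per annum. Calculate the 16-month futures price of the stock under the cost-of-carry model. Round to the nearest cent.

PV(dividends) I = 4.10·e^(−0.0906·7/12)
I = 3.8889
F = (S − I)·e^(rT) = (143.87 − 3.8889) · e^(0.0906·16/12)
= 139.9811 · e^0.120800 = 139.9811 × 1.128399 = £157.95

£157.95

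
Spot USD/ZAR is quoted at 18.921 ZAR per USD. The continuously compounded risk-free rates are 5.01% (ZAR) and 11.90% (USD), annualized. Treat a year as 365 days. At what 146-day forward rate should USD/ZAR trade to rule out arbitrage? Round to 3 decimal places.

F = S·e^((r_ZAR − r_USD)T) = 18.921 · e^((0.0501 − 0.1190) × 146/365)
= 18.921 · e^-0.027560 = 18.921 × 0.972816
F = 18.407 ZAR per USD

18.407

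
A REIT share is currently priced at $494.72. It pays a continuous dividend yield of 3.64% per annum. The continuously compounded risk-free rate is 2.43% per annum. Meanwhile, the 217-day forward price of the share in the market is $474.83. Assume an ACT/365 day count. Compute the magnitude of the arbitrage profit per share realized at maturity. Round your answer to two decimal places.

$16.34 per share

Fair forward: F* = S·e^(carry·T), with carry = (r − q) = 0.0243 − 0.0364 = -0.0121
F* = 494.72 · e^(-0.0121 × 217/365) = 494.72 · e^-0.007194 = 494.72 × 0.992832 = $491.1738
Market $474.83 < fair $491.1738: forward underpriced → reverse cash-and-carry (short spot, go long the forward).
At maturity, profit = |F_mkt − F*| = |474.83 − 491.1738| = $16.34 per share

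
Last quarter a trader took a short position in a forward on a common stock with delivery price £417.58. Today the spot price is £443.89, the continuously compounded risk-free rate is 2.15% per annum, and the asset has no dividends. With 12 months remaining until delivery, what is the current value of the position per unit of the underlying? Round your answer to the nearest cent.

-£35.19

Current fair forward for the remaining 12 months: F = S·e^(r·T), r = 0.0215
F = 443.89 · e^(0.0215 × 12/12) = 443.89 × 1.021733 = 453.5371
Value of long forward = (F − K)·e^(−rT) = (453.5371 − 417.58) · e^(−0.0215·12/12)
= 35.9571 × 0.978729 = 35.19
Short position value = −(long value) = -£35.19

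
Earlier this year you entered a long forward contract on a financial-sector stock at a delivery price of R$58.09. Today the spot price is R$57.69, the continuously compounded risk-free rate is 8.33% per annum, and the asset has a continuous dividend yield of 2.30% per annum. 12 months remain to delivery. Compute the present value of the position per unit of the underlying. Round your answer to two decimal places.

Current fair forward for the remaining 12 months: F = S·e^((r − q)·T), (r − q) = 0.0833 − 0.0230 = 0.0603
F = 57.69 · e^(0.0603 × 12/12) = 57.69 × 1.062155 = 61.2757
Value of long forward = (F − K)·e^(−rT) = (61.2757 − 58.09) · e^(−0.0833·12/12)
= 3.1857 × 0.920075 = 2.93

R$2.93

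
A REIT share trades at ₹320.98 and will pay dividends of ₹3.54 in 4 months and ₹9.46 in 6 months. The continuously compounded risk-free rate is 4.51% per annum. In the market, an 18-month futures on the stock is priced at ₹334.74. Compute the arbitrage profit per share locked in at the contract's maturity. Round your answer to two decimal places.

PV(dividends) I = 3.54·e^(−0.0451·4/12) + 9.46·e^(−0.0451·6/12) = 12.7362
Fair futures F* = (S − I)·e^(rT) = (320.98 − 12.7362)·e^0.067650 = 308.2438 × 1.069991 = 329.8181
Market ₹334.74 > fair 329.8181: forward overpriced → cash-and-carry (borrow at r, buy the stock and collect the dividends, short the forward).
Profit at T = |F_mkt − F*| = |334.74 − 329.8181| = ₹4.92 per share

₹4.92 per share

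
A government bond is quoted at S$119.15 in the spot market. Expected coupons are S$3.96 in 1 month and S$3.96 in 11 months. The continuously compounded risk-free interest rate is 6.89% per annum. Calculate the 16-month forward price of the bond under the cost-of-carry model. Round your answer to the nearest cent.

S$122.22

PV(coupons) I = 3.96·e^(−0.0689·1/12) + 3.96·e^(−0.0689·11/12)
I = 3.9373 + 3.7176 = 7.6549
F = (S − I)·e^(rT) = (119.15 − 7.6549) · e^(0.0689·16/12)
= 111.4951 · e^0.091867 = 111.4951 × 1.096219 = S$122.22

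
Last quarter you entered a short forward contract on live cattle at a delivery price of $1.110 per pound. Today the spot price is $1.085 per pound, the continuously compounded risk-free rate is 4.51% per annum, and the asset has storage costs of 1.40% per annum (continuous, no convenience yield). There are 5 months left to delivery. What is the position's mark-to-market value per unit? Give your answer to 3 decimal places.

-$0.002 per pound

Current fair forward for the remaining 5 months: F = S·e^((r + u)·T), (r + u) = 0.0451 + 0.0140 = 0.0591
F = 1.085 · e^(0.0591 × 5/12) = 1.085 × 1.024931 = 1.1121
Value of long forward = (F − K)·e^(−rT) = (1.1121 − 1.110) · e^(−0.0451·5/12)
= 0.0021 × 0.981384 = 0.002
Short position value = −(long value) = -$0.002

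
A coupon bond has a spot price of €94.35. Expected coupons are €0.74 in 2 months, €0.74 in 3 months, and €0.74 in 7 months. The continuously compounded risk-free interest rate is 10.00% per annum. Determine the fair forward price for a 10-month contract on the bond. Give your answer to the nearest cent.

PV(coupons) I = 0.74·e^(−0.1000·2/12) + 0.74·e^(−0.1000·3/12) + 0.74·e^(−0.1000·7/12)
I = 0.7278 + 0.7217 + 0.6981 = 2.1476
F = (S − I)·e^(rT) = (94.35 − 2.1476) · e^(0.1000·10/12)
= 92.2024 · e^0.083333 = 92.2024 × 1.086904 = €100.22

€100.22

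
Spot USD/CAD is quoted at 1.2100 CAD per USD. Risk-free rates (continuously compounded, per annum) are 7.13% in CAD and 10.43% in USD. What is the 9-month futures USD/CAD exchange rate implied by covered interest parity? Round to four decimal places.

F = S·e^((r_CAD − r_USD)T) = 1.2100 · e^((0.0713 − 0.1043) × 9/12)
= 1.2100 · e^-0.024750 = 1.2100 × 0.975554
F = 1.1804 CAD per USD

1.1804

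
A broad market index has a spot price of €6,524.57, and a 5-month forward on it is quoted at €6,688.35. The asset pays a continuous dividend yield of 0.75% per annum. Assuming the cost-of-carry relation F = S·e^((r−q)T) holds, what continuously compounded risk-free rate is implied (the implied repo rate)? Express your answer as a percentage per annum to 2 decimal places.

From F = S·e^((r−q)T): (r − q) = ln(F/S)/T
ln(6688.35/6524.57) = ln(1.025102) = 0.024792
(r − q) = 0.024792 / (5/12) = 0.059501
r = ln(F/S)/T + q = 0.059501 + 0.0075 = 0.067001
r = 6.70%

6.70%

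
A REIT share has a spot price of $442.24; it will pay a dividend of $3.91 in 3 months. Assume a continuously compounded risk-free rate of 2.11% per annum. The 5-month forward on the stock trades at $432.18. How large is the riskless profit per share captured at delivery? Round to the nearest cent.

PV(dividends) I = 3.91·e^(−0.0211·3/12) = 3.8894
Fair forward F* = (S − I)·e^(rT) = (442.24 − 3.8894)·e^0.008792 = 438.3506 × 1.008831 = 442.2217
Market $432.18 < fair 442.2217: forward underpriced → reverse cash-and-carry (short the stock, invest proceeds at r, pay the dividends, go long the forward).
Profit at T = |F_mkt − F*| = |432.18 − 442.2217| = $10.04 per share

$10.04 per share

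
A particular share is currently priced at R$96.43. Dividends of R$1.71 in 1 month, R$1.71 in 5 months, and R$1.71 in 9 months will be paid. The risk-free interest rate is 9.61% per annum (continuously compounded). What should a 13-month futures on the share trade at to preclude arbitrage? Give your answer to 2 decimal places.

R$101.54

PV(dividends) I = 1.71·e^(−0.0961·1/12) + 1.71·e^(−0.0961·5/12) + 1.71·e^(−0.0961·9/12)
I = 1.6964 + 1.6429 + 1.5911 = 4.9304
F = (S − I)·e^(rT) = (96.43 − 4.9304) · e^(0.0961·13/12)
= 91.4996 · e^0.104108 = 91.4996 × 1.109720 = R$101.54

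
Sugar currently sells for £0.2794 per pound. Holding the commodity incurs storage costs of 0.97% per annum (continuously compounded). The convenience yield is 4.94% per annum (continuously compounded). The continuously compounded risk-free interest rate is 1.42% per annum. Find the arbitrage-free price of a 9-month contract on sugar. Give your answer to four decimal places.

Net carry = r + u − y = 0.0142 + 0.0097 − 0.0494 = -0.0255
F = S·e^((r+u−y)T) = 0.2794 · e^(-0.0255 × 9/12) = 0.2794 · e^-0.019125
= 0.2794 × 0.981057 = £0.2741 per pound

£0.2741 per pound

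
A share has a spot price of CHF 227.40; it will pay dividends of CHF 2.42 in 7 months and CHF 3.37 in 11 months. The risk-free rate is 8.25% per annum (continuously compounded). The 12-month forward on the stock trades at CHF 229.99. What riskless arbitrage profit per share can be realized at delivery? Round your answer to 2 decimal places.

CHF 11.07 per share

PV(dividends) I = 2.42·e^(−0.0825·7/12) + 3.37·e^(−0.0825·11/12) = 5.4308
Fair forward F* = (S − I)·e^(rT) = (227.40 − 5.4308)·e^0.082500 = 221.9692 × 1.085999 = 241.0583
Market CHF 229.99 < fair 241.0583: forward underpriced → reverse cash-and-carry (short the stock, invest proceeds at r, pay the dividends, go long the forward).
Profit at T = |F_mkt − F*| = |229.99 − 241.0583| = CHF 11.07 per share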